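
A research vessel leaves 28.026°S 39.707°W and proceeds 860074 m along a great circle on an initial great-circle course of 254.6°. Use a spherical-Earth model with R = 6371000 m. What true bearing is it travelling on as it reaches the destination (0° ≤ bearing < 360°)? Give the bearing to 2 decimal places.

final bearing 258.77°

δ = 860074/6371000 = 0.134998 rad (7.7348°).
Converting: φ₁ = -0.489146 rad, θ = 4.443608 rad.
sin φ₂ = sin φ₁ cos δ + cos φ₁ sin δ cos θ = (-0.469872)(0.990902) + (0.882734)(0.134589)(-0.265556) = -0.497147
φ₂ = asin(-0.497147) = -0.520307 rad = -29.811°.
For the longitude increment, Δλ = atan2( sin θ sin δ cos φ₁, cos δ − sin φ₁ sin φ₂ ) = atan2(-0.114540, 0.757306) = -8.601°.
λ₂ = λ₁ + Δλ = -48.308°.
The forward bearing on arrival equals the back-azimuth from the destination plus 180°.
Back-azimuth from P₂ (-29.81°, -48.31°) to P₁ (-28.03°, -39.71°), with Δλ' = λ₁ − λ₂ = 8.60°: atan2( sin Δλ' cos φ₁ , cos φ₂ sin φ₁ − sin φ₂ cos φ₁ cos Δλ' ) = 78.77°.
Final bearing = (78.77° + 180°) mod 360° = 258.77°.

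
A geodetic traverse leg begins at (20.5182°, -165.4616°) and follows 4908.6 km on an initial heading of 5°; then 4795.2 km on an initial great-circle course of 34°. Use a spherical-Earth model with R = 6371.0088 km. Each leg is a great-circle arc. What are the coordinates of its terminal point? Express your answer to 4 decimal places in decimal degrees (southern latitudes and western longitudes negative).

latitude 64.5986°, longitude -40.4210°

Apply the spherical direct solution leg by leg, carrying full precision between legs.
Leg 1: from (20.5182°, -165.4616°), δ = 4908.6/6371.0088 = 0.770459 rad, θ = 5° → φ = 64.3319°, λ = -157.4059°.
Leg 2: from (64.3319°, -157.4059°), δ = 4795.2/6371.0088 = 0.752659 rad, θ = 34° → φ = 64.5986°, λ = -40.4210°.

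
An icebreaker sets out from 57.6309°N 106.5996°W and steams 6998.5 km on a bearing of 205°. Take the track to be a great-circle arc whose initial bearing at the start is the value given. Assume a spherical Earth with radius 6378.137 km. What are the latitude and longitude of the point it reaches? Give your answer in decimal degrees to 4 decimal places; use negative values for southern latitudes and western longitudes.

latitude -2.6737°, longitude -128.7182°

Central angle δ = d/R = 1.097264 rad.
Start latitude φ₁ = 1.005849 rad; initial bearing θ = 3.577925 rad.
Applying the spherical law of cosines for sides, sin φ₂ = sin φ₁ cos δ + cos φ₁ sin δ cos θ = -0.046647, so φ₂ = -2.6737°.
For the longitude increment, Δλ = atan2( sin θ sin δ cos φ₁, cos δ − sin φ₁ sin φ₂ ) = atan2(-0.201361, 0.495432) = -22.1186°.
Hence λ₂ = -106.5996° + -22.1186° = -128.7182°.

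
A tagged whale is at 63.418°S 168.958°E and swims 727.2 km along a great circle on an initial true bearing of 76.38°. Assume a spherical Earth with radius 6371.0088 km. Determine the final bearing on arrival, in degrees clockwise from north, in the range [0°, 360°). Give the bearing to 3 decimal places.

final bearing 64.596°

δ = 727.2/6371.0088 = 0.114142 rad (6.5399°).
Start latitude φ₁ = -1.106853 rad; initial bearing θ = 1.333082 rad.
Destination latitude: φ₂ = arcsin( sin φ₁ cos δ + cos φ₁ sin δ cos θ ) = arcsin(-0.876474) = -61.220°.
For the longitude increment, Δλ = atan2( sin θ sin δ cos φ₁, cos δ − sin φ₁ sin φ₂ ) = atan2(0.049532, 0.209666) = 13.292°.
λ₂ = 168.958° + 13.292° = 182.250°, normalized to (−180°, 180°] → -177.750°.
The forward bearing on arrival equals the back-azimuth from the destination plus 180°.
Back-azimuth from P₂ (-61.220°, -177.750°) to P₁ (-63.418°, 168.958°), with Δλ' = λ₁ − λ₂ = 346.708°: atan2( sin Δλ' cos φ₁ , cos φ₂ sin φ₁ − sin φ₂ cos φ₁ cos Δλ' ) = 244.596°.
Final bearing = (244.596° + 180°) mod 360° = 64.596°.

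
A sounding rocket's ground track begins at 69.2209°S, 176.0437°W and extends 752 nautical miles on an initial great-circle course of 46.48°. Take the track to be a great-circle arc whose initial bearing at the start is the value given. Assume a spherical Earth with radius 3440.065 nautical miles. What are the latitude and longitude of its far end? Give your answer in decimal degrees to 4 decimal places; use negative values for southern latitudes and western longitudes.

Angular distance δ = d/R = 752 / 3440.065 = 0.218601 rad.
With φ₁ = -69.2209° = -1.208133 rad and θ = 46.48° = 0.811229 rad:
Destination latitude: φ₂ = arcsin( sin φ₁ cos δ + cos φ₁ sin δ cos θ ) = arcsin(-0.859726) = -59.2859°.
For the longitude increment, Δλ = atan2( sin θ sin δ cos φ₁, cos δ − sin φ₁ sin φ₂ ) = atan2(0.055789, 0.172396) = 17.9320°.
λ₂ = -176.0437° + 17.9320° = -158.1117°.

latitude -59.2859°, longitude -158.1117°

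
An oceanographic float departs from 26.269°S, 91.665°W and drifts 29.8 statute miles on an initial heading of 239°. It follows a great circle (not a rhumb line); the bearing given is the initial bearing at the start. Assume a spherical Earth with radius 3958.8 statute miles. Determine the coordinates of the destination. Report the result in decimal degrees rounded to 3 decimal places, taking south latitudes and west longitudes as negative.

latitude -26.491°, longitude -92.078°

The arc subtends δ = 29.8/3958.8 = 0.007528 rad at the centre.
Converting: φ₁ = -0.458481 rad, θ = 4.171337 rad.
Applying the spherical law of cosines for sides, sin φ₂ = sin φ₁ cos δ + cos φ₁ sin δ cos θ = -0.446050, so φ₂ = -26.491°.
Then Δλ = atan2(-0.005786, 0.802556) = -0.007209 rad, from sin θ sin δ cos φ₁ over cos δ − sin φ₁ sin φ₂.
λ₂ = λ₁ + Δλ = -92.078°.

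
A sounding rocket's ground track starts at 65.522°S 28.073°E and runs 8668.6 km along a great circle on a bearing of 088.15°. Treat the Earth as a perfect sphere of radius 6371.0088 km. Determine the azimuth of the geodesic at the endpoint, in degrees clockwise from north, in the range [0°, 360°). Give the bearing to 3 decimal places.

final bearing 24.882°

δ = 8668.6/6371.0088 = 1.360632 rad (77.9585°).
With φ₁ = -65.522° = -1.143575 rad and θ = 88.15° = 1.538508 rad:
Destination latitude: φ₂ = arcsin( sin φ₁ cos δ + cos φ₁ sin δ cos θ ) = arcsin(-0.176788) = -10.183°.
For the longitude increment, Δλ = atan2( sin θ sin δ cos φ₁, cos δ − sin φ₁ sin φ₂ ) = atan2(0.405016, 0.047722) = 83.280°.
λ₂ = 28.073° + 83.280° = 111.353°.
The forward bearing on arrival equals the back-azimuth from the destination plus 180°.
Back-azimuth from P₂ (-10.183°, 111.353°) to P₁ (-65.522°, 28.073°), with Δλ' = λ₁ − λ₂ = -83.280°: atan2( sin Δλ' cos φ₁ , cos φ₂ sin φ₁ − sin φ₂ cos φ₁ cos Δλ' ) = 204.882°.
Final bearing = (204.882° + 180°) mod 360° = 24.882°.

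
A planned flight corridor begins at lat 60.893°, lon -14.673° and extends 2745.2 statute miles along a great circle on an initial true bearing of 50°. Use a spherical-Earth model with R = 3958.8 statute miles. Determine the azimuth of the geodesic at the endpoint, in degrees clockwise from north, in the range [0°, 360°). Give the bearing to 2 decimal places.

The arc subtends δ = 2745.2/3958.8 = 0.693442 rad at the centre.
Converting: φ₁ = 1.062783 rad, θ = 0.872665 rad.
Applying the spherical law of cosines for sides, sin φ₂ = sin φ₁ cos δ + cos φ₁ sin δ cos θ = 0.871790, so φ₂ = 60.667°.
For the longitude increment, Δλ = atan2( sin θ sin δ cos φ₁, cos δ − sin φ₁ sin φ₂ ) = atan2(0.238185, 0.007356) = 88.231°.
λ₂ = λ₁ + Δλ = 73.558°.
The forward bearing on arrival equals the back-azimuth from the destination plus 180°.
Back-azimuth from P₂ (60.67°, 73.56°) to P₁ (60.89°, -14.67°), with Δλ' = λ₁ − λ₂ = -88.23°: atan2( sin Δλ' cos φ₁ , cos φ₂ sin φ₁ − sin φ₂ cos φ₁ cos Δλ' ) = 310.48°.
Final bearing = (310.48° + 180°) mod 360° = 130.48°.

final bearing 130.48°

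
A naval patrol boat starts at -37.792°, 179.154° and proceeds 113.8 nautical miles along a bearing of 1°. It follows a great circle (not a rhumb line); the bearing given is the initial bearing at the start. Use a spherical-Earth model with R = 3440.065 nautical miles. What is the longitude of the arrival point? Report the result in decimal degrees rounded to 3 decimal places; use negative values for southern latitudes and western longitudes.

longitude 179.195°

Angular distance δ = d/R = 113.8 / 3440.065 = 0.033081 rad.
Converting: φ₁ = -0.659595 rad, θ = 0.017453 rad.
sin φ₂ = sin φ₁ cos δ + cos φ₁ sin δ cos θ = (-0.612797)(0.999453) + (0.790241)(0.033075)(0.999848) = -0.586328
φ₂ = asin(-0.586328) = -0.626519 rad = -35.897°.
Then Δλ = atan2(0.000456, 0.640153) = 0.000713 rad, from sin θ sin δ cos φ₁ over cos δ − sin φ₁ sin φ₂.
λ₂ = 179.154° + 0.041° = 179.195°.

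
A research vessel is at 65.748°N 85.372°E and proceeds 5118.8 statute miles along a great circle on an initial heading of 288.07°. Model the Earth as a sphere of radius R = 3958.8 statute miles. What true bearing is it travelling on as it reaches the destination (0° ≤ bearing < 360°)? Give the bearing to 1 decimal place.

final bearing 204.9°

Central angle δ = d/R = 1.293018 rad.
Converting: φ₁ = 1.147519 rad, θ = 5.027770 rad.
Applying the spherical law of cosines for sides, sin φ₂ = sin φ₁ cos δ + cos φ₁ sin δ cos θ = 0.372541, so φ₂ = 21.872°.
For the longitude increment, Δλ = atan2( sin θ sin δ cos φ₁, cos δ − sin φ₁ sin φ₂ ) = atan2(-0.375523, -0.065444) = -99.886°.
Hence λ₂ = 85.372° + -99.886° = -14.514°.
The forward bearing on arrival equals the back-azimuth from the destination plus 180°.
Back-azimuth from P₂ (21.9°, -14.5°) to P₁ (65.7°, 85.4°), with Δλ' = λ₁ − λ₂ = 99.9°: atan2( sin Δλ' cos φ₁ , cos φ₂ sin φ₁ − sin φ₂ cos φ₁ cos Δλ' ) = 24.9°.
Final bearing = (24.9° + 180°) mod 360° = 204.9°.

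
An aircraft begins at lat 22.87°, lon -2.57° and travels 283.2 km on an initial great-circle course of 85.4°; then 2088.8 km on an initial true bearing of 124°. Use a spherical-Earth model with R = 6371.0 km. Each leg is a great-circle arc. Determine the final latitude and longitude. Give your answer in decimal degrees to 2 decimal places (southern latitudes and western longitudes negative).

Apply the spherical direct solution leg by leg, carrying full precision between legs.
Leg 1: from (22.87°, -2.57°), δ = 283.2/6371 = 0.044451 rad, θ = 85.4° → φ = 23.05°, λ = 0.19°.
Leg 2: from (23.05°, 0.19°), δ = 2088.8/6371 = 0.327861 rad, θ = 124° → φ = 11.83°, λ = 16.02°.

latitude 11.83°, longitude 16.02°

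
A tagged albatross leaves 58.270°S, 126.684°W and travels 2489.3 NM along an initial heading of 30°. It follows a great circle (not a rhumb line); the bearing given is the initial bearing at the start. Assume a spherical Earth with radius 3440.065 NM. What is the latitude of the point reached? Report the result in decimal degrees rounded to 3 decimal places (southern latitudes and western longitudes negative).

latitude -19.624°

The arc subtends δ = 2489.3/3440.065 = 0.723620 rad at the centre.
Converting: φ₁ = -1.017003 rad, θ = 0.523599 rad.
sin φ₂ = sin φ₁ cos δ + cos φ₁ sin δ cos θ = (-0.850536)(0.749414) + (0.525917)(0.662102)(0.866025) = -0.335844
φ₂ = asin(-0.335844) = -0.342501 rad = -19.624°.
Δλ = atan2( sin θ sin δ cos φ₁ , cos δ − sin φ₁ sin φ₂ ) = atan2(0.174105, 0.463766) = 0.359135 rad = 20.577°.
Hence λ₂ = -126.684° + 20.577° = -106.107°.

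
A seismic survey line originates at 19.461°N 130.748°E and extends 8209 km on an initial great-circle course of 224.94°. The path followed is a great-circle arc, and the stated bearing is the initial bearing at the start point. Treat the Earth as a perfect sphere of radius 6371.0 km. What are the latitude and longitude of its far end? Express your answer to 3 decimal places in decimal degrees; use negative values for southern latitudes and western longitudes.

Angular distance δ = d/R = 8209 / 6371 = 1.288495 rad.
Start latitude φ₁ = 0.339659 rad; initial bearing θ = 3.925944 rad.
sin φ₂ = sin φ₁ cos δ + cos φ₁ sin δ cos θ = (0.333165)(0.278567) + (0.942868)(0.960417)(-0.707847) = -0.548180
φ₂ = asin(-0.548180) = -0.580186 rad = -33.242°.
Δλ = atan2( sin θ sin δ cos φ₁ , cos δ − sin φ₁ sin φ₂ ) = atan2(-0.639647, 0.461201) = -0.946099 rad = -54.207°.
Hence λ₂ = 130.748° + -54.207° = 76.541°.

latitude -33.242°, longitude 76.541°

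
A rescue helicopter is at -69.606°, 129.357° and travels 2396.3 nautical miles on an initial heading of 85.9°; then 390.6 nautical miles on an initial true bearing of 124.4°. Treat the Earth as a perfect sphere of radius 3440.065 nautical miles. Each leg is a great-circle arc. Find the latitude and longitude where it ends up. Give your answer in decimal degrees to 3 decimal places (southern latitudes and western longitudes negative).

Apply the spherical direct solution leg by leg, carrying full precision between legs.
Leg 1: from (-69.606°, 129.357°), δ = 2396.3/3440.065 = 0.696586 rad, θ = 85.9° → φ = -44.666°, λ = -166.510°.
Leg 2: from (-44.666°, -166.510°), δ = 390.6/3440.065 = 0.113544 rad, θ = 124.4° → φ = -48.071°, λ = -158.467°.

latitude -48.071°, longitude -158.467°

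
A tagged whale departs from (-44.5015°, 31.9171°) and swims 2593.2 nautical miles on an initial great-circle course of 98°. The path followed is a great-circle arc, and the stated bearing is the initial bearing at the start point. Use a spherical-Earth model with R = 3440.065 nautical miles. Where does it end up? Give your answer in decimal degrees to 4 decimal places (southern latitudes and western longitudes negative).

latitude -35.3781°, longitude 88.1459°

Angular distance δ = d/R = 2593.2 / 3440.065 = 0.753823 rad.
With φ₁ = -44.5015° = -0.776698 rad and θ = 98° = 1.710423 rad:
Applying the spherical law of cosines for sides, sin φ₂ = sin φ₁ cos δ + cos φ₁ sin δ cos θ = -0.578969, so φ₂ = -35.3781°.
Δλ = atan2( sin θ sin δ cos φ₁ , cos δ − sin φ₁ sin φ₂ ) = atan2(0.483407, 0.323262) = 0.981377 rad = 56.2288°.
λ₂ = λ₁ + Δλ = 88.1459°.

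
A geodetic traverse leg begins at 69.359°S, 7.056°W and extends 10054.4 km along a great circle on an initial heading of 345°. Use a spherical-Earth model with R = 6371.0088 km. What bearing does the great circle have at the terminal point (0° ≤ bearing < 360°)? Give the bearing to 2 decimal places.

Angular distance δ = d/R = 10054.4 / 6371.0088 = 1.578149 rad.
Converting: φ₁ = -1.210543 rad, θ = 6.021386 rad.
Destination latitude: φ₂ = arcsin( sin φ₁ cos δ + cos φ₁ sin δ cos θ ) = arcsin(0.347371) = 20.327°.
For the longitude increment, Δλ = atan2( sin θ sin δ cos φ₁, cos δ − sin φ₁ sin φ₂ ) = atan2(-0.091234, 0.317720) = -16.022°.
λ₂ = -7.056° + -16.022° = -23.078°.
The forward bearing on arrival equals the back-azimuth from the destination plus 180°.
Back-azimuth from P₂ (20.33°, -23.08°) to P₁ (-69.36°, -7.06°), with Δλ' = λ₁ − λ₂ = 16.02°: atan2( sin Δλ' cos φ₁ , cos φ₂ sin φ₁ − sin φ₂ cos φ₁ cos Δλ' ) = 174.42°.
Final bearing = (174.42° + 180°) mod 360° = 354.42°.

final bearing 354.42°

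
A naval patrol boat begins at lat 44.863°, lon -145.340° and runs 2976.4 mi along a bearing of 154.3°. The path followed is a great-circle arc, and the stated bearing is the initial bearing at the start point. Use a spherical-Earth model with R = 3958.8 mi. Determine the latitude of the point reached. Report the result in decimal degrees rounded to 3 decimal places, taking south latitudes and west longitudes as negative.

latitude 4.534°

The arc subtends δ = 2976.4/3958.8 = 0.751844 rad at the centre.
Converting: φ₁ = 0.783007 rad, θ = 2.693043 rad.
sin φ₂ = sin φ₁ cos δ + cos φ₁ sin δ cos θ = (0.705414)(0.730431) + (0.708796)(0.682987)(-0.901077) = 0.079046
φ₂ = asin(0.079046) = 0.079129 rad = 4.534°.
For the longitude increment, Δλ = atan2( sin θ sin δ cos φ₁, cos δ − sin φ₁ sin φ₂ ) = atan2(0.209933, 0.674670) = 17.284°.
λ₂ = λ₁ + Δλ = -128.056°.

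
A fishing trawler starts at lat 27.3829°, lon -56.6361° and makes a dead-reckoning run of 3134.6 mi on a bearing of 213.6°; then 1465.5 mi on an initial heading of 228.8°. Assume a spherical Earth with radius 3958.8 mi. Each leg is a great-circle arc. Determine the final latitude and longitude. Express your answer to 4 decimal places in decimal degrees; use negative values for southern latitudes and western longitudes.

Apply the spherical direct solution leg by leg, carrying full precision between legs.
Leg 1: from (27.3829°, -56.6361°), δ = 3134.6/3958.8 = 0.791806 rad, θ = 213.6° → φ = -11.7230°, λ = -80.3516°.
Leg 2: from (-11.7230°, -80.3516°), δ = 1465.5/3958.8 = 0.370188 rad, θ = 228.8° → φ = -25.0085°, λ = -97.8319°.

latitude -25.0085°, longitude -97.8319°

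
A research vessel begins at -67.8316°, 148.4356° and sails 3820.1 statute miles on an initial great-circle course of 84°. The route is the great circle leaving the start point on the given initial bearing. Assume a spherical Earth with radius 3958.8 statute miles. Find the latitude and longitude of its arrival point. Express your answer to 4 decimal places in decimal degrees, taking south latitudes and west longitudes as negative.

latitude -29.6651°, longitude -141.3716°

Central angle δ = d/R = 0.964964 rad.
Start latitude φ₁ = -1.183885 rad; initial bearing θ = 1.466077 rad.
Destination latitude: φ₂ = arcsin( sin φ₁ cos δ + cos φ₁ sin δ cos θ ) = arcsin(-0.494930) = -29.6651°.
For the longitude increment, Δλ = atan2( sin θ sin δ cos φ₁, cos δ − sin φ₁ sin φ₂ ) = atan2(0.308477, 0.111102) = 70.1928°.
λ₂ = 148.4356° + 70.1928° = 218.6284°, normalized to (−180°, 180°] → -141.3716°.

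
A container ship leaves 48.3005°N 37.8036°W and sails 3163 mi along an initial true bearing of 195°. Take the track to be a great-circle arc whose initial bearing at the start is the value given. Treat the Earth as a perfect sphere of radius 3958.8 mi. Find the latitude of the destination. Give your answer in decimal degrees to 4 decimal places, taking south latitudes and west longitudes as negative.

latitude 3.4543°

δ = 3163/3958.8 = 0.798979 rad (45.7782°).
Converting: φ₁ = 0.843003 rad, θ = 3.403392 rad.
Destination latitude: φ₂ = arcsin( sin φ₁ cos δ + cos φ₁ sin δ cos θ ) = arcsin(0.060253) = 3.4543°.
For the longitude increment, Δλ = atan2( sin θ sin δ cos φ₁, cos δ − sin φ₁ sin φ₂ ) = atan2(-0.123387, 0.652451) = -10.7089°.
Hence λ₂ = -37.8036° + -10.7089° = -48.5125°.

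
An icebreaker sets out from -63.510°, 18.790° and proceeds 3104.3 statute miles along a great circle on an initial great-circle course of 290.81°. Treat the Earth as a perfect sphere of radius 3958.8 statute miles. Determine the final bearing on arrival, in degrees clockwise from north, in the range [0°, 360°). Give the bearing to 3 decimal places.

Angular distance δ = d/R = 3104.3 / 3958.8 = 0.784152 rad.
Converting: φ₁ = -1.108459 rad, θ = 5.075592 rad.
Applying the spherical law of cosines for sides, sin φ₂ = sin φ₁ cos δ + cos φ₁ sin δ cos θ = -0.521745, so φ₂ = -31.449°.
For the longitude increment, Δλ = atan2( sin θ sin δ cos φ₁, cos δ − sin φ₁ sin φ₂ ) = atan2(-0.294456, 0.241019) = -50.699°.
λ₂ = λ₁ + Δλ = -31.909°.
The forward bearing on arrival equals the back-azimuth from the destination plus 180°.
Back-azimuth from P₂ (-31.449°, -31.909°) to P₁ (-63.510°, 18.790°), with Δλ' = λ₁ − λ₂ = 50.699°: atan2( sin Δλ' cos φ₁ , cos φ₂ sin φ₁ − sin φ₂ cos φ₁ cos Δλ' ) = 150.742°.
Final bearing = (150.742° + 180°) mod 360° = 330.742°.

final bearing 330.742°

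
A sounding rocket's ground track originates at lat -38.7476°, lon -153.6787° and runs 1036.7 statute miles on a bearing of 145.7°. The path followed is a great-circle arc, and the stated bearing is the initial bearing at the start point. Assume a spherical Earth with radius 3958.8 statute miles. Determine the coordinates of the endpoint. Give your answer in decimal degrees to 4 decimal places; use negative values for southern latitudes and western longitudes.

latitude -50.4753°, longitude -140.4264°

Angular distance δ = d/R = 1036.7 / 3958.8 = 0.261872 rad.
With φ₁ = -38.7476° = -0.676273 rad and θ = 145.7° = 2.542945 rad:
sin φ₂ = sin φ₁ cos δ + cos φ₁ sin δ cos θ = (-0.625891)(0.965907) + (0.779911)(0.258889)(-0.826098) = -0.771350
φ₂ = asin(-0.771350) = -0.880960 rad = -50.4753°.
For the longitude increment, Δλ = atan2( sin θ sin δ cos φ₁, cos δ − sin φ₁ sin φ₂ ) = atan2(0.113782, 0.483126) = 13.2523°.
Hence λ₂ = -153.6787° + 13.2523° = -140.4264°.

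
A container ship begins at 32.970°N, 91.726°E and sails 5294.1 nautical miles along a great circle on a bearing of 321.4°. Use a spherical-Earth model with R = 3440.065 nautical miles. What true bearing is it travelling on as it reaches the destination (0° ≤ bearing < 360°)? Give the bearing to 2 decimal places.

final bearing 225.02°

Central angle δ = d/R = 1.538953 rad.
Start latitude φ₁ = 0.575435 rad; initial bearing θ = 5.609488 rad.
sin φ₂ = sin φ₁ cos δ + cos φ₁ sin δ cos θ = (0.544200)(0.031837) + (0.838956)(0.999493)(0.781520) = 0.672655
φ₂ = asin(0.672655) = 0.737790 rad = 42.272°.
Δλ = atan2( sin θ sin δ cos φ₁ , cos δ − sin φ₁ sin φ₂ ) = atan2(-0.523142, -0.334221) = -2.139309 rad = -122.573°.
λ₂ = 91.726° + -122.573° = -30.847°.
The forward bearing on arrival equals the back-azimuth from the destination plus 180°.
Back-azimuth from P₂ (42.27°, -30.85°) to P₁ (32.97°, 91.73°), with Δλ' = λ₁ − λ₂ = 122.57°: atan2( sin Δλ' cos φ₁ , cos φ₂ sin φ₁ − sin φ₂ cos φ₁ cos Δλ' ) = 45.02°.
Final bearing = (45.02° + 180°) mod 360° = 225.02°.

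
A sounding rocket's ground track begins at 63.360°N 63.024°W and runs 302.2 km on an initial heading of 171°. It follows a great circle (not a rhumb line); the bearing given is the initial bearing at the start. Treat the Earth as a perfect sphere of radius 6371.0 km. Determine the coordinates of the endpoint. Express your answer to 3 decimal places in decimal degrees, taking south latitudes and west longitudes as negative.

The arc subtends δ = 302.2/6371 = 0.047434 rad at the centre.
With φ₁ = 63.360° = 1.105841 rad and θ = 171° = 2.984513 rad:
Applying the spherical law of cosines for sides, sin φ₂ = sin φ₁ cos δ + cos φ₁ sin δ cos θ = 0.871837, so φ₂ = 60.673°.
Δλ = atan2( sin θ sin δ cos φ₁ , cos δ − sin φ₁ sin φ₂ ) = atan2(0.003326, 0.219591) = 0.015145 rad = 0.868°.
λ₂ = -63.024° + 0.868° = -62.156°.

latitude 60.673°, longitude -62.156°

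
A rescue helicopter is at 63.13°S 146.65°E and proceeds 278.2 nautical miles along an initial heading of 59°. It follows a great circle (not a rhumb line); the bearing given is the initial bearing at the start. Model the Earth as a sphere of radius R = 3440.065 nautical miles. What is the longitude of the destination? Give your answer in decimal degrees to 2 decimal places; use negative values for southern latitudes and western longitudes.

Central angle δ = d/R = 0.080871 rad.
Start latitude φ₁ = -1.101826 rad; initial bearing θ = 1.029744 rad.
Applying the spherical law of cosines for sides, sin φ₂ = sin φ₁ cos δ + cos φ₁ sin δ cos θ = -0.870314, so φ₂ = -60.50°.
Δλ = atan2( sin θ sin δ cos φ₁ , cos δ − sin φ₁ sin φ₂ ) = atan2(0.031296, 0.220382) = 0.141065 rad = 8.08°.
λ₂ = λ₁ + Δλ = 154.73°.

longitude 154.73°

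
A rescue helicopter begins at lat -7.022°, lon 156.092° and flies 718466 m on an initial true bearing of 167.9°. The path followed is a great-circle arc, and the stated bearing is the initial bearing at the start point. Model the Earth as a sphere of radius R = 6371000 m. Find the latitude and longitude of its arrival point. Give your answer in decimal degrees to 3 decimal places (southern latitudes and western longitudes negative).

The arc subtends δ = 718466/6371000 = 0.112771 rad at the centre.
With φ₁ = -7.022° = -0.122557 rad and θ = 167.9° = 2.930408 rad:
sin φ₂ = sin φ₁ cos δ + cos φ₁ sin δ cos θ = (-0.122250)(0.993648) + (0.992499)(0.112532)(-0.977783) = -0.230681
φ₂ = asin(-0.230681) = -0.232777 rad = -13.337°.
Δλ = atan2( sin θ sin δ cos φ₁ , cos δ − sin φ₁ sin φ₂ ) = atan2(0.023412, 0.965447) = 0.024245 rad = 1.389°.
λ₂ = λ₁ + Δλ = 157.481°.

latitude -13.337°, longitude 157.481°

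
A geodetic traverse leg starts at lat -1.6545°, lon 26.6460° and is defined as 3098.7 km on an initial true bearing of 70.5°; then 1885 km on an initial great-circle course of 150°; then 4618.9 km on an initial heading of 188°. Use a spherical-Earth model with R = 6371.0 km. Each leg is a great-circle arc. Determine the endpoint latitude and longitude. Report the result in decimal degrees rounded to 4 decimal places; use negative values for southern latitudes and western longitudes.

latitude -48.1997°, longitude 53.5231°

Apply the spherical direct solution leg by leg, carrying full precision between legs.
Leg 1: from (-1.6545°, 26.6460°), δ = 3098.7/6371 = 0.486376 rad, θ = 70.5° → φ = 7.4950°, λ = 53.0317°.
Leg 2: from (7.4950°, 53.0317°), δ = 1885/6371 = 0.295872 rad, θ = 150° → φ = -7.2143°, λ = 61.4819°.
Leg 3: from (-7.2143°, 61.4819°), δ = 4618.9/6371 = 0.724988 rad, θ = 188° → φ = -48.1997°, λ = 53.5231°.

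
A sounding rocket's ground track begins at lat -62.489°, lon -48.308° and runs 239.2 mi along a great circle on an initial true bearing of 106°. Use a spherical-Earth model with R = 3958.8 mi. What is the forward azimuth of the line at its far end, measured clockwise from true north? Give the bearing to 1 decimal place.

Angular distance δ = d/R = 239.2 / 3958.8 = 0.060422 rad.
Converting: φ₁ = -1.090639 rad, θ = 1.850049 rad.
Destination latitude: φ₂ = arcsin( sin φ₁ cos δ + cos φ₁ sin δ cos θ ) = arcsin(-0.892992) = -63.252°.
Then Δλ = atan2(0.026813, 0.206161) = 0.129331 rad, from sin θ sin δ cos φ₁ over cos δ − sin φ₁ sin φ₂.
Hence λ₂ = -48.308° + 7.410° = -40.898°.
The forward bearing on arrival equals the back-azimuth from the destination plus 180°.
Back-azimuth from P₂ (-63.3°, -40.9°) to P₁ (-62.5°, -48.3°), with Δλ' = λ₁ − λ₂ = -7.4°: atan2( sin Δλ' cos φ₁ , cos φ₂ sin φ₁ − sin φ₂ cos φ₁ cos Δλ' ) = 279.4°.
Final bearing = (279.4° + 180°) mod 360° = 99.4°.

final bearing 99.4°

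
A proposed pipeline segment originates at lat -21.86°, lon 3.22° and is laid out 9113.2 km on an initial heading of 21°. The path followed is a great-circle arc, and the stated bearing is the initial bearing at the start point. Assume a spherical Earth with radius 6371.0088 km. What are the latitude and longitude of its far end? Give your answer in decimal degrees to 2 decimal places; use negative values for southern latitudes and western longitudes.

latitude 53.69°, longitude 40.04°

δ = 9113.2/6371.0088 = 1.430417 rad (81.9569°).
With φ₁ = -21.86° = -0.381529 rad and θ = 21° = 0.366519 rad:
sin φ₂ = sin φ₁ cos δ + cos φ₁ sin δ cos θ = (-0.372340)(0.139919) + (0.928096)(0.990163)(0.933580) = 0.805832
φ₂ = asin(0.805832) = 0.937079 rad = 53.69°.
Δλ = atan2( sin θ sin δ cos φ₁ , cos δ − sin φ₁ sin φ₂ ) = atan2(0.329328, 0.439962) = 0.642565 rad = 36.82°.
Hence λ₂ = 3.22° + 36.82° = 40.04°.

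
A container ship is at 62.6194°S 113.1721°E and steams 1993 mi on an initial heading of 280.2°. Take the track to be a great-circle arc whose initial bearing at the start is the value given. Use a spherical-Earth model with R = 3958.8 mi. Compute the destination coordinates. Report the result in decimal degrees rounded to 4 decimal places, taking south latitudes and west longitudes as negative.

latitude -47.6047°, longitude 68.4057°

The arc subtends δ = 1993/3958.8 = 0.503435 rad at the centre.
Start latitude φ₁ = -1.092915 rad; initial bearing θ = 4.890413 rad.
sin φ₂ = sin φ₁ cos δ + cos φ₁ sin δ cos θ = (-0.887971)(0.875930) + (0.459899)(0.482438)(0.177085) = -0.738511
φ₂ = asin(-0.738511) = -0.830859 rad = -47.6047°.
Then Δλ = atan2(-0.218366, 0.220154) = -0.781320 rad, from sin θ sin δ cos φ₁ over cos δ − sin φ₁ sin φ₂.
λ₂ = λ₁ + Δλ = 68.4057°.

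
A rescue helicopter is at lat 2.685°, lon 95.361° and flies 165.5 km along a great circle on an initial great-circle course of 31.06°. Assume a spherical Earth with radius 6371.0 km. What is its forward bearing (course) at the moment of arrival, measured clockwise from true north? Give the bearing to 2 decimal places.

Angular distance δ = d/R = 165.5 / 6371 = 0.025977 rad.
Converting: φ₁ = 0.046862 rad, θ = 0.542099 rad.
Applying the spherical law of cosines for sides, sin φ₂ = sin φ₁ cos δ + cos φ₁ sin δ cos θ = 0.069055, so φ₂ = 3.960°.
Then Δλ = atan2(0.013386, 0.996428) = 0.013433 rad, from sin θ sin δ cos φ₁ over cos δ − sin φ₁ sin φ₂.
λ₂ = λ₁ + Δλ = 96.131°.
The forward bearing on arrival equals the back-azimuth from the destination plus 180°.
Back-azimuth from P₂ (3.96°, 96.13°) to P₁ (2.69°, 95.36°), with Δλ' = λ₁ − λ₂ = -0.77°: atan2( sin Δλ' cos φ₁ , cos φ₂ sin φ₁ − sin φ₂ cos φ₁ cos Δλ' ) = 211.10°.
Final bearing = (211.10° + 180°) mod 360° = 31.10°.

final bearing 31.10°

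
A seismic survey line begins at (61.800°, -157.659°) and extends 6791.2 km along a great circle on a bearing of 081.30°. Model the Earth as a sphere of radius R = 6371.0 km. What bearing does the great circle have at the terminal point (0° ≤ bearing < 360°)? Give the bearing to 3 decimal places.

final bearing 147.626°

Central angle δ = d/R = 1.065955 rad.
With φ₁ = 61.800° = 1.078613 rad and θ = 81.3° = 1.418953 rad:
sin φ₂ = sin φ₁ cos δ + cos φ₁ sin δ cos θ = (0.881303)(0.483668) + (0.472551)(0.875251)(0.151261) = 0.488820
φ₂ = asin(0.488820) = 0.510737 rad = 29.263°.
Then Δλ = atan2(0.408842, 0.052869) = 1.442195 rad, from sin θ sin δ cos φ₁ over cos δ − sin φ₁ sin φ₂.
λ₂ = -157.659° + 82.632° = -75.027°.
The forward bearing on arrival equals the back-azimuth from the destination plus 180°.
Back-azimuth from P₂ (29.263°, -75.027°) to P₁ (61.800°, -157.659°), with Δλ' = λ₁ − λ₂ = -82.632°: atan2( sin Δλ' cos φ₁ , cos φ₂ sin φ₁ − sin φ₂ cos φ₁ cos Δλ' ) = 327.626°.
Final bearing = (327.626° + 180°) mod 360° = 147.626°.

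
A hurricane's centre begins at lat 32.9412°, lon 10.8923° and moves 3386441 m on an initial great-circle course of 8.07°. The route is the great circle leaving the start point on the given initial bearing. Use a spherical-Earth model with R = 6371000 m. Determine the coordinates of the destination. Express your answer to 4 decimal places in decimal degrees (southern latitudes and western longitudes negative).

Angular distance δ = d/R = 3386441 / 6371000 = 0.531540 rad.
Converting: φ₁ = 0.574932 rad, θ = 0.140848 rad.
Destination latitude: φ₂ = arcsin( sin φ₁ cos δ + cos φ₁ sin δ cos θ ) = arcsin(0.889912) = 62.8622°.
Then Δλ = atan2(0.059715, 0.378113) = 0.156635 rad, from sin θ sin δ cos φ₁ over cos δ − sin φ₁ sin φ₂.
Hence λ₂ = 10.8923° + 8.9746° = 19.8669°.

latitude 62.8622°, longitude 19.8669°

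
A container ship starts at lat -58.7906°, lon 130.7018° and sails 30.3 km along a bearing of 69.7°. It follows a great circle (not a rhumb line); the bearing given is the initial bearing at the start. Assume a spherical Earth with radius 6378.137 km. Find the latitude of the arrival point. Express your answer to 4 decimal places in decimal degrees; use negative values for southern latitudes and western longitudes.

δ = 30.3/6378.137 = 0.004751 rad (0.2722°).
With φ₁ = -58.7906° = -1.026090 rad and θ = 69.7° = 1.216494 rad:
sin φ₂ = sin φ₁ cos δ + cos φ₁ sin δ cos θ = (-0.855279)(0.999989) + (0.518167)(0.004751)(0.346936) = -0.854416
φ₂ = asin(-0.854416) = -1.024425 rad = -58.6952°.
For the longitude increment, Δλ = atan2( sin θ sin δ cos φ₁, cos δ − sin φ₁ sin φ₂ ) = atan2(0.002309, 0.269225) = 0.4913°.
λ₂ = λ₁ + Δλ = 131.1931°.

latitude -58.6952°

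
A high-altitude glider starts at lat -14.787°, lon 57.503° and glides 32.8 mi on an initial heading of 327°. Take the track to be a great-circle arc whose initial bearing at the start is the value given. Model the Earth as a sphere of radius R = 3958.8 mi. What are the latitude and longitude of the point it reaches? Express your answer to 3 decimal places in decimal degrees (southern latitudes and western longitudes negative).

latitude -14.389°, longitude 57.236°

Angular distance δ = d/R = 32.8 / 3958.8 = 0.008285 rad.
With φ₁ = -14.787° = -0.258082 rad and θ = 327° = 5.707227 rad:
sin φ₂ = sin φ₁ cos δ + cos φ₁ sin δ cos θ = (-0.255226)(0.999966) + (0.966881)(0.008285)(0.838671) = -0.248499
φ₂ = asin(-0.248499) = -0.251131 rad = -14.389°.
Then Δλ = atan2(-0.004363, 0.936542) = -0.004659 rad, from sin θ sin δ cos φ₁ over cos δ − sin φ₁ sin φ₂.
Hence λ₂ = 57.503° + -0.267° = 57.236°.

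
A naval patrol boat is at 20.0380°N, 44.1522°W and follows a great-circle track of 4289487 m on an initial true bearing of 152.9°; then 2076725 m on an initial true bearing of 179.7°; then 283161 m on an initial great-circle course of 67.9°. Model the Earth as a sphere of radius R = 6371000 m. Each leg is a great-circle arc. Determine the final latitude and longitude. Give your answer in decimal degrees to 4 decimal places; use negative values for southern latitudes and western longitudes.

Apply the spherical direct solution leg by leg, carrying full precision between legs.
Leg 1: from (20.0380°, -44.1522°), δ = 4289487/6371000 = 0.673283 rad, θ = 152.9° → φ = -14.6921°, λ = -27.0750°.
Leg 2: from (-14.6921°, -27.0750°), δ = 2076725/6371000 = 0.325965 rad, θ = 179.7° → φ = -33.3682°, λ = -26.9600°.
Leg 3: from (-33.3682°, -26.9600°), δ = 283161/6371000 = 0.044445 rad, θ = 67.9° → φ = -32.3788°, λ = -24.1660°.

latitude -32.3788°, longitude -24.1660°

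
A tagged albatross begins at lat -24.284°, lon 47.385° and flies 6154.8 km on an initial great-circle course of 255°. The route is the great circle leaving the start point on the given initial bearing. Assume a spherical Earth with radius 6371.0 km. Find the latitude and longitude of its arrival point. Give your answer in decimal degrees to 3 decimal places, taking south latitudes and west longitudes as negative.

δ = 6154.8/6371 = 0.966065 rad (55.3514°).
Converting: φ₁ = -0.423836 rad, θ = 4.450590 rad.
Destination latitude: φ₂ = arcsin( sin φ₁ cos δ + cos φ₁ sin δ cos θ ) = arcsin(-0.427897) = -25.334°.
Δλ = atan2( sin θ sin δ cos φ₁ , cos δ − sin φ₁ sin φ₂ ) = atan2(-0.724314, 0.392564) = -1.074131 rad = -61.543°.
λ₂ = λ₁ + Δλ = -14.158°.

latitude -25.334°, longitude -14.158°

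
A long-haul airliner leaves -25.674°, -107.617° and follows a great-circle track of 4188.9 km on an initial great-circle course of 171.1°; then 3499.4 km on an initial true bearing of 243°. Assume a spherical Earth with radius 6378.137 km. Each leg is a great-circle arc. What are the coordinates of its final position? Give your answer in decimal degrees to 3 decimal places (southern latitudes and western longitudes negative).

Apply the spherical direct solution leg by leg, carrying full precision between legs.
Leg 1: from (-25.674°, -107.617°), δ = 4188.9/6378.137 = 0.656759 rad, θ = 171.1° → φ = -62.471°, λ = -95.825°.
Leg 2: from (-62.471°, -95.825°), δ = 3499.4/6378.137 = 0.548656 rad, θ = 243° → φ = -60.004°, λ = -164.181°.

latitude -60.004°, longitude -164.181°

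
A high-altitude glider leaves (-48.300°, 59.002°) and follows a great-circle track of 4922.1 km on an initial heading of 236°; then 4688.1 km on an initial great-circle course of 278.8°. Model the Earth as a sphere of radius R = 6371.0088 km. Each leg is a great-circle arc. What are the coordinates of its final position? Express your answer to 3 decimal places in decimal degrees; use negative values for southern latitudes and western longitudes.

Apply the spherical direct solution leg by leg, carrying full precision between legs.
Leg 1: from (-48.300°, 59.002°), δ = 4922.1/6371.0088 = 0.772578 rad, θ = 236° → φ = -52.591°, λ = -13.272°.
Leg 2: from (-52.591°, -13.272°), δ = 4688.1/6371.0088 = 0.735849 rad, θ = 278.8° → φ = -31.764°, λ = -64.548°.

latitude -31.764°, longitude -64.548°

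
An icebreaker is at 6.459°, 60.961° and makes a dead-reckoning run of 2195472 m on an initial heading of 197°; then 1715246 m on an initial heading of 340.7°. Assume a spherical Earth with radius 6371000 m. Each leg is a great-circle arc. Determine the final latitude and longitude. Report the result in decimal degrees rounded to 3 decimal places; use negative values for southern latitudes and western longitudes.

Apply the spherical direct solution leg by leg, carrying full precision between legs.
Leg 1: from (6.459°, 60.961°), δ = 2195472/6371000 = 0.344604 rad, θ = 197° → φ = -12.423°, λ = 55.156°.
Leg 2: from (-12.423°, 55.156°), δ = 1715246/6371000 = 0.269227 rad, θ = 340.7° → φ = 2.165°, λ = 50.109°.

latitude 2.165°, longitude 50.109°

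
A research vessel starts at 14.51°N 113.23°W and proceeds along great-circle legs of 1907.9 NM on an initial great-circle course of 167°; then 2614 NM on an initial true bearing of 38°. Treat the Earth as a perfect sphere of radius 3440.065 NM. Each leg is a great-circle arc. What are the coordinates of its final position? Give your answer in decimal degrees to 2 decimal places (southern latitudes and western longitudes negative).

latitude 18.35°, longitude -79.60°

Apply the spherical direct solution leg by leg, carrying full precision between legs.
Leg 1: from (14.51°, -113.23°), δ = 1907.9/3440.065 = 0.554612 rad, θ = 167° → φ = -16.48°, λ = -106.13°.
Leg 2: from (-16.48°, -106.13°), δ = 2614/3440.065 = 0.759869 rad, θ = 38° → φ = 18.35°, λ = -79.60°.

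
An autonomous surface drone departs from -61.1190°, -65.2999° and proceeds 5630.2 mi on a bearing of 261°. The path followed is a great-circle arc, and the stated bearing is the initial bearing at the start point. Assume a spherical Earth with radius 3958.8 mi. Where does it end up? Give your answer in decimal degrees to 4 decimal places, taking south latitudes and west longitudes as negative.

δ = 5630.2/3958.8 = 1.422199 rad (81.4860°).
Converting: φ₁ = -1.066728 rad, θ = 4.555309 rad.
sin φ₂ = sin φ₁ cos δ + cos φ₁ sin δ cos θ = (-0.875625)(0.148051) + (0.482992)(0.988980)(-0.156434) = -0.204361
φ₂ = asin(-0.204361) = -0.205811 rad = -11.7921°.
Δλ = atan2( sin θ sin δ cos φ₁ , cos δ − sin φ₁ sin φ₂ ) = atan2(-0.471788, -0.030893) = -1.636183 rad = -93.7464°.
λ₂ = -65.2999° + -93.7464° = -159.0463°.

latitude -11.7921°, longitude -159.0463°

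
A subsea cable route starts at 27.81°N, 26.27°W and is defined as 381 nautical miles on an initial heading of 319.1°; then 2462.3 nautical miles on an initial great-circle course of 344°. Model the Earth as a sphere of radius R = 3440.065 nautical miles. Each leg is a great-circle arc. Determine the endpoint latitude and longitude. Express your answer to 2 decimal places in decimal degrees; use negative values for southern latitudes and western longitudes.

latitude 69.64°, longitude -62.52°

Apply the spherical direct solution leg by leg, carrying full precision between legs.
Leg 1: from (27.81°, -26.27°), δ = 381/3440.065 = 0.110754 rad, θ = 319.1° → φ = 32.52°, λ = -31.19°.
Leg 2: from (32.52°, -31.19°), δ = 2462.3/3440.065 = 0.715771 rad, θ = 344° → φ = 69.64°, λ = -62.52°.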